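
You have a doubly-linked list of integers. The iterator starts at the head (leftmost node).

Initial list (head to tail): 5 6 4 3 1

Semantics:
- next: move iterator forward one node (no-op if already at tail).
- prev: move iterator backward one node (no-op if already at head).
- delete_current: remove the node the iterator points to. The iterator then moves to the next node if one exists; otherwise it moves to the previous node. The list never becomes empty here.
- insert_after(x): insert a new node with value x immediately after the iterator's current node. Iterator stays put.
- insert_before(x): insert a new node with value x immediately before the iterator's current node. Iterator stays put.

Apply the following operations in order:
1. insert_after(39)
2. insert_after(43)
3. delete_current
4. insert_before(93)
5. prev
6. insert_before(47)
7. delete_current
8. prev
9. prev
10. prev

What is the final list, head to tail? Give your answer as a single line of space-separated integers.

Answer: 47 43 39 6 4 3 1

Derivation:
After 1 (insert_after(39)): list=[5, 39, 6, 4, 3, 1] cursor@5
After 2 (insert_after(43)): list=[5, 43, 39, 6, 4, 3, 1] cursor@5
After 3 (delete_current): list=[43, 39, 6, 4, 3, 1] cursor@43
After 4 (insert_before(93)): list=[93, 43, 39, 6, 4, 3, 1] cursor@43
After 5 (prev): list=[93, 43, 39, 6, 4, 3, 1] cursor@93
After 6 (insert_before(47)): list=[47, 93, 43, 39, 6, 4, 3, 1] cursor@93
After 7 (delete_current): list=[47, 43, 39, 6, 4, 3, 1] cursor@43
After 8 (prev): list=[47, 43, 39, 6, 4, 3, 1] cursor@47
After 9 (prev): list=[47, 43, 39, 6, 4, 3, 1] cursor@47
After 10 (prev): list=[47, 43, 39, 6, 4, 3, 1] cursor@47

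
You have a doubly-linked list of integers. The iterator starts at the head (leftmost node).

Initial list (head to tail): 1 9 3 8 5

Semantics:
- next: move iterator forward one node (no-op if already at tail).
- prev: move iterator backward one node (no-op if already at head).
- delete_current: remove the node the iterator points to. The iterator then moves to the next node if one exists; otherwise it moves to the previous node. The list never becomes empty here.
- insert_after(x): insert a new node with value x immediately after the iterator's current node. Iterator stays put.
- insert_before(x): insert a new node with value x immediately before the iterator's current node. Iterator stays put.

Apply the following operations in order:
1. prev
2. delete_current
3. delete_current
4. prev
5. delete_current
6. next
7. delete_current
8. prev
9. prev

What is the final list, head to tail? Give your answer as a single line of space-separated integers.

After 1 (prev): list=[1, 9, 3, 8, 5] cursor@1
After 2 (delete_current): list=[9, 3, 8, 5] cursor@9
After 3 (delete_current): list=[3, 8, 5] cursor@3
After 4 (prev): list=[3, 8, 5] cursor@3
After 5 (delete_current): list=[8, 5] cursor@8
After 6 (next): list=[8, 5] cursor@5
After 7 (delete_current): list=[8] cursor@8
After 8 (prev): list=[8] cursor@8
After 9 (prev): list=[8] cursor@8

Answer: 8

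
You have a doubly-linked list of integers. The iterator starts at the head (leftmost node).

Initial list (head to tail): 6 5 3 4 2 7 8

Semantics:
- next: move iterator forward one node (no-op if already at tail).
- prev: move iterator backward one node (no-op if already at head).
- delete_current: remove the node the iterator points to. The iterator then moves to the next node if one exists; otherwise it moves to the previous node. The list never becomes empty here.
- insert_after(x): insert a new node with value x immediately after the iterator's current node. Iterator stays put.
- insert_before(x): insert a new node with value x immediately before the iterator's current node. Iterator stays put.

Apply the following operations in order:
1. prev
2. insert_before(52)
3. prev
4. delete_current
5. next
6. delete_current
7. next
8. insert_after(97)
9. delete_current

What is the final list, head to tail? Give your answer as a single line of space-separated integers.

After 1 (prev): list=[6, 5, 3, 4, 2, 7, 8] cursor@6
After 2 (insert_before(52)): list=[52, 6, 5, 3, 4, 2, 7, 8] cursor@6
After 3 (prev): list=[52, 6, 5, 3, 4, 2, 7, 8] cursor@52
After 4 (delete_current): list=[6, 5, 3, 4, 2, 7, 8] cursor@6
After 5 (next): list=[6, 5, 3, 4, 2, 7, 8] cursor@5
After 6 (delete_current): list=[6, 3, 4, 2, 7, 8] cursor@3
After 7 (next): list=[6, 3, 4, 2, 7, 8] cursor@4
After 8 (insert_after(97)): list=[6, 3, 4, 97, 2, 7, 8] cursor@4
After 9 (delete_current): list=[6, 3, 97, 2, 7, 8] cursor@97

Answer: 6 3 97 2 7 8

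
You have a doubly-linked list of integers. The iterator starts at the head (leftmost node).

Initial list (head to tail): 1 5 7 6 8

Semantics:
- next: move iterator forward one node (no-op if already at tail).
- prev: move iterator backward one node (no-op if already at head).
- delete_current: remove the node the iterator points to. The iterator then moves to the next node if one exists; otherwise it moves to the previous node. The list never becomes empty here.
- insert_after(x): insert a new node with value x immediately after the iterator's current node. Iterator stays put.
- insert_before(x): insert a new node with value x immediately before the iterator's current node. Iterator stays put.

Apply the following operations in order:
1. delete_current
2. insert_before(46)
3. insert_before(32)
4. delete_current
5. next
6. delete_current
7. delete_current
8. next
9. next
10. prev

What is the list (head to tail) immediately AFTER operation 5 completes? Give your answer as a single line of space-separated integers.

Answer: 46 32 7 6 8

Derivation:
After 1 (delete_current): list=[5, 7, 6, 8] cursor@5
After 2 (insert_before(46)): list=[46, 5, 7, 6, 8] cursor@5
After 3 (insert_before(32)): list=[46, 32, 5, 7, 6, 8] cursor@5
After 4 (delete_current): list=[46, 32, 7, 6, 8] cursor@7
After 5 (next): list=[46, 32, 7, 6, 8] cursor@6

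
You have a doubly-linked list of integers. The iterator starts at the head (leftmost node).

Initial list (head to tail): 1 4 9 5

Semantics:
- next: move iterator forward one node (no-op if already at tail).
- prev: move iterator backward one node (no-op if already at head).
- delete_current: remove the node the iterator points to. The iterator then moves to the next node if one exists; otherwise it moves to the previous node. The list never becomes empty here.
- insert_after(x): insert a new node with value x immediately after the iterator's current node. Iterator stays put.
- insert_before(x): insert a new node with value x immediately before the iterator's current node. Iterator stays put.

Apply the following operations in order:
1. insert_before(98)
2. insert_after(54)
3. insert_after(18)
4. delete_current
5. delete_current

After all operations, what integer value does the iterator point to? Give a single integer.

After 1 (insert_before(98)): list=[98, 1, 4, 9, 5] cursor@1
After 2 (insert_after(54)): list=[98, 1, 54, 4, 9, 5] cursor@1
After 3 (insert_after(18)): list=[98, 1, 18, 54, 4, 9, 5] cursor@1
After 4 (delete_current): list=[98, 18, 54, 4, 9, 5] cursor@18
After 5 (delete_current): list=[98, 54, 4, 9, 5] cursor@54

Answer: 54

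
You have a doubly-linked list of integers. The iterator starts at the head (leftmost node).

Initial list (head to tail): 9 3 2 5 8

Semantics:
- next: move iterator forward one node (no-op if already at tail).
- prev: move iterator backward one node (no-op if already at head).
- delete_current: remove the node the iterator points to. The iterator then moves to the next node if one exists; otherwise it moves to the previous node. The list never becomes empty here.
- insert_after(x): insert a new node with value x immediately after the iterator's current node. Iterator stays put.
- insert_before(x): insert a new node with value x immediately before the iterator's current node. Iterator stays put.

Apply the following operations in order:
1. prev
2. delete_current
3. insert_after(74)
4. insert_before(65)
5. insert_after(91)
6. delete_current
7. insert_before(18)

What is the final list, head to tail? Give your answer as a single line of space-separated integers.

After 1 (prev): list=[9, 3, 2, 5, 8] cursor@9
After 2 (delete_current): list=[3, 2, 5, 8] cursor@3
After 3 (insert_after(74)): list=[3, 74, 2, 5, 8] cursor@3
After 4 (insert_before(65)): list=[65, 3, 74, 2, 5, 8] cursor@3
After 5 (insert_after(91)): list=[65, 3, 91, 74, 2, 5, 8] cursor@3
After 6 (delete_current): list=[65, 91, 74, 2, 5, 8] cursor@91
After 7 (insert_before(18)): list=[65, 18, 91, 74, 2, 5, 8] cursor@91

Answer: 65 18 91 74 2 5 8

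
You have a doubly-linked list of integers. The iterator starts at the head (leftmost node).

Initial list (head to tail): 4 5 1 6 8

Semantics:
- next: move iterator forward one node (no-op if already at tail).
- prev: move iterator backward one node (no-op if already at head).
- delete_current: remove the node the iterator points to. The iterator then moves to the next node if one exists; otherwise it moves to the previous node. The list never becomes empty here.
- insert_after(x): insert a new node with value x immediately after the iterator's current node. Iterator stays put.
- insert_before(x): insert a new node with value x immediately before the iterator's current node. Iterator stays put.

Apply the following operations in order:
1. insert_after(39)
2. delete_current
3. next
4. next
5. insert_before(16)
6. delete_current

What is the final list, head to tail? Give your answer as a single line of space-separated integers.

After 1 (insert_after(39)): list=[4, 39, 5, 1, 6, 8] cursor@4
After 2 (delete_current): list=[39, 5, 1, 6, 8] cursor@39
After 3 (next): list=[39, 5, 1, 6, 8] cursor@5
After 4 (next): list=[39, 5, 1, 6, 8] cursor@1
After 5 (insert_before(16)): list=[39, 5, 16, 1, 6, 8] cursor@1
After 6 (delete_current): list=[39, 5, 16, 6, 8] cursor@6

Answer: 39 5 16 6 8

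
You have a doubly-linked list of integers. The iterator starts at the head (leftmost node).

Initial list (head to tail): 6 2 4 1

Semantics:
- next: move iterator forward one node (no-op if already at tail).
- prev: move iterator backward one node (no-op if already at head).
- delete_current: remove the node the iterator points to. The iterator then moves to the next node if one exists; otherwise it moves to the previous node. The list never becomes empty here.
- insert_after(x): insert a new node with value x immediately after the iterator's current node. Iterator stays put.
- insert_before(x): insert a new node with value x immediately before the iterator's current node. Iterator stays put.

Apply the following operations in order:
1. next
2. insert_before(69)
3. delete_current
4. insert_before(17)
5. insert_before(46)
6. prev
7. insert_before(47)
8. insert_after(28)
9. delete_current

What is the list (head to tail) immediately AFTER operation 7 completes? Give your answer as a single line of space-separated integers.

After 1 (next): list=[6, 2, 4, 1] cursor@2
After 2 (insert_before(69)): list=[6, 69, 2, 4, 1] cursor@2
After 3 (delete_current): list=[6, 69, 4, 1] cursor@4
After 4 (insert_before(17)): list=[6, 69, 17, 4, 1] cursor@4
After 5 (insert_before(46)): list=[6, 69, 17, 46, 4, 1] cursor@4
After 6 (prev): list=[6, 69, 17, 46, 4, 1] cursor@46
After 7 (insert_before(47)): list=[6, 69, 17, 47, 46, 4, 1] cursor@46

Answer: 6 69 17 47 46 4 1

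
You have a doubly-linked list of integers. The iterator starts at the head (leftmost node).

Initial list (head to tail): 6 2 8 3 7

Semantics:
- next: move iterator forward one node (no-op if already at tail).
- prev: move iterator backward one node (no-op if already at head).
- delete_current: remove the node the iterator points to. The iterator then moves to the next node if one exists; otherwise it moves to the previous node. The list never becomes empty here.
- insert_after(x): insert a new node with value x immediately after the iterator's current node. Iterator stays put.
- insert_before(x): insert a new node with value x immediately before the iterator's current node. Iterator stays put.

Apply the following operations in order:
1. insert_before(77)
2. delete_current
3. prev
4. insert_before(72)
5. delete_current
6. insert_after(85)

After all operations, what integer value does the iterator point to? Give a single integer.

Answer: 2

Derivation:
After 1 (insert_before(77)): list=[77, 6, 2, 8, 3, 7] cursor@6
After 2 (delete_current): list=[77, 2, 8, 3, 7] cursor@2
After 3 (prev): list=[77, 2, 8, 3, 7] cursor@77
After 4 (insert_before(72)): list=[72, 77, 2, 8, 3, 7] cursor@77
After 5 (delete_current): list=[72, 2, 8, 3, 7] cursor@2
After 6 (insert_after(85)): list=[72, 2, 85, 8, 3, 7] cursor@2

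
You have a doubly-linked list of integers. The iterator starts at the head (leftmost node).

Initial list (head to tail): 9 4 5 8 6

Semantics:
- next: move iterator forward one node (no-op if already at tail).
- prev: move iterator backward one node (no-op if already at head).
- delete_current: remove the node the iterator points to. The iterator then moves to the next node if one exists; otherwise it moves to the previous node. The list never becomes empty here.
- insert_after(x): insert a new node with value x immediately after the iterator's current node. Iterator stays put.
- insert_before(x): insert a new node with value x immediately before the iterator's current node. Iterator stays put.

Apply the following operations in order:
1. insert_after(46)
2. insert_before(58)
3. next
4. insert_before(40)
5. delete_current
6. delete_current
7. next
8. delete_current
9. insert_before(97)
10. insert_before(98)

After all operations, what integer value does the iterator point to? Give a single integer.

Answer: 6

Derivation:
After 1 (insert_after(46)): list=[9, 46, 4, 5, 8, 6] cursor@9
After 2 (insert_before(58)): list=[58, 9, 46, 4, 5, 8, 6] cursor@9
After 3 (next): list=[58, 9, 46, 4, 5, 8, 6] cursor@46
After 4 (insert_before(40)): list=[58, 9, 40, 46, 4, 5, 8, 6] cursor@46
After 5 (delete_current): list=[58, 9, 40, 4, 5, 8, 6] cursor@4
After 6 (delete_current): list=[58, 9, 40, 5, 8, 6] cursor@5
After 7 (next): list=[58, 9, 40, 5, 8, 6] cursor@8
After 8 (delete_current): list=[58, 9, 40, 5, 6] cursor@6
After 9 (insert_before(97)): list=[58, 9, 40, 5, 97, 6] cursor@6
After 10 (insert_before(98)): list=[58, 9, 40, 5, 97, 98, 6] cursor@6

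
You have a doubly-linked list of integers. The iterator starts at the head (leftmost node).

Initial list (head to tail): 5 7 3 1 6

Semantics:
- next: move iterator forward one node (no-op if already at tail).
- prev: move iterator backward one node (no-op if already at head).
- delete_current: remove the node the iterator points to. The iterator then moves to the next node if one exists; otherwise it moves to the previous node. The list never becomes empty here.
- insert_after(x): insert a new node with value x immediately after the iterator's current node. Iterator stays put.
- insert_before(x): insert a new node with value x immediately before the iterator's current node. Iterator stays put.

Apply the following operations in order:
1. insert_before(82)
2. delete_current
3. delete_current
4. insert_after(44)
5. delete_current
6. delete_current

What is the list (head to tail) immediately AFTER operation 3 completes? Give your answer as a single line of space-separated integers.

Answer: 82 3 1 6

Derivation:
After 1 (insert_before(82)): list=[82, 5, 7, 3, 1, 6] cursor@5
After 2 (delete_current): list=[82, 7, 3, 1, 6] cursor@7
After 3 (delete_current): list=[82, 3, 1, 6] cursor@3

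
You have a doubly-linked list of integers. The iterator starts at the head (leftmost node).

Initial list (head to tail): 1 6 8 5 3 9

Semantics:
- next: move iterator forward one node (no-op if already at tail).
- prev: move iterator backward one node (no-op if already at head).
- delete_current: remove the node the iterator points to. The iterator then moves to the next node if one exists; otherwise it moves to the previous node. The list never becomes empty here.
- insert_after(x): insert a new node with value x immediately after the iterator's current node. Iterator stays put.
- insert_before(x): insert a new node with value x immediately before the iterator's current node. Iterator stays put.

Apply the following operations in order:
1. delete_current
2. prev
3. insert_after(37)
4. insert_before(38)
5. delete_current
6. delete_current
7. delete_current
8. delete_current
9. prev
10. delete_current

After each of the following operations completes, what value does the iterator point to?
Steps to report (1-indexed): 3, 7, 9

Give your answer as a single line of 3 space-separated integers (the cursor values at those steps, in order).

Answer: 6 5 38

Derivation:
After 1 (delete_current): list=[6, 8, 5, 3, 9] cursor@6
After 2 (prev): list=[6, 8, 5, 3, 9] cursor@6
After 3 (insert_after(37)): list=[6, 37, 8, 5, 3, 9] cursor@6
After 4 (insert_before(38)): list=[38, 6, 37, 8, 5, 3, 9] cursor@6
After 5 (delete_current): list=[38, 37, 8, 5, 3, 9] cursor@37
After 6 (delete_current): list=[38, 8, 5, 3, 9] cursor@8
After 7 (delete_current): list=[38, 5, 3, 9] cursor@5
After 8 (delete_current): list=[38, 3, 9] cursor@3
After 9 (prev): list=[38, 3, 9] cursor@38
After 10 (delete_current): list=[3, 9] cursor@3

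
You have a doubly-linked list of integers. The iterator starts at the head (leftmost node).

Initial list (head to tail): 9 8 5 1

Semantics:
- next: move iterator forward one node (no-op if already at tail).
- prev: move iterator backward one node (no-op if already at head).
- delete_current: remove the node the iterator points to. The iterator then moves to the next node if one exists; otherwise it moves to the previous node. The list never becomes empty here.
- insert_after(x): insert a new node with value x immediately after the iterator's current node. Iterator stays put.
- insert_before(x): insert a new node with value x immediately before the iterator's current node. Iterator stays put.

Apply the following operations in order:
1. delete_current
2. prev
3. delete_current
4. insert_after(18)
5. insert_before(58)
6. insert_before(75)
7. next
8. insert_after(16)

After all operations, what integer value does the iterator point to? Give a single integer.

Answer: 18

Derivation:
After 1 (delete_current): list=[8, 5, 1] cursor@8
After 2 (prev): list=[8, 5, 1] cursor@8
After 3 (delete_current): list=[5, 1] cursor@5
After 4 (insert_after(18)): list=[5, 18, 1] cursor@5
After 5 (insert_before(58)): list=[58, 5, 18, 1] cursor@5
After 6 (insert_before(75)): list=[58, 75, 5, 18, 1] cursor@5
After 7 (next): list=[58, 75, 5, 18, 1] cursor@18
After 8 (insert_after(16)): list=[58, 75, 5, 18, 16, 1] cursor@18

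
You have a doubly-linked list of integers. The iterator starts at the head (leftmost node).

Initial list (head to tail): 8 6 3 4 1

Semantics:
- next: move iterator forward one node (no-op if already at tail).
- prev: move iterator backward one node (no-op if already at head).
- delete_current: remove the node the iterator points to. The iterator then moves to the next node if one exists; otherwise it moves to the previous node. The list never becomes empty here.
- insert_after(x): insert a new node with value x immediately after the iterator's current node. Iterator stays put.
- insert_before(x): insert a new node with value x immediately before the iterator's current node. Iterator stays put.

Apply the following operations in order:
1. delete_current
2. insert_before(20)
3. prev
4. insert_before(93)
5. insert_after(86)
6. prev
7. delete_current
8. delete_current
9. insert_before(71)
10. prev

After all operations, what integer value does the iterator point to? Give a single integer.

Answer: 71

Derivation:
After 1 (delete_current): list=[6, 3, 4, 1] cursor@6
After 2 (insert_before(20)): list=[20, 6, 3, 4, 1] cursor@6
After 3 (prev): list=[20, 6, 3, 4, 1] cursor@20
After 4 (insert_before(93)): list=[93, 20, 6, 3, 4, 1] cursor@20
After 5 (insert_after(86)): list=[93, 20, 86, 6, 3, 4, 1] cursor@20
After 6 (prev): list=[93, 20, 86, 6, 3, 4, 1] cursor@93
After 7 (delete_current): list=[20, 86, 6, 3, 4, 1] cursor@20
After 8 (delete_current): list=[86, 6, 3, 4, 1] cursor@86
After 9 (insert_before(71)): list=[71, 86, 6, 3, 4, 1] cursor@86
After 10 (prev): list=[71, 86, 6, 3, 4, 1] cursor@71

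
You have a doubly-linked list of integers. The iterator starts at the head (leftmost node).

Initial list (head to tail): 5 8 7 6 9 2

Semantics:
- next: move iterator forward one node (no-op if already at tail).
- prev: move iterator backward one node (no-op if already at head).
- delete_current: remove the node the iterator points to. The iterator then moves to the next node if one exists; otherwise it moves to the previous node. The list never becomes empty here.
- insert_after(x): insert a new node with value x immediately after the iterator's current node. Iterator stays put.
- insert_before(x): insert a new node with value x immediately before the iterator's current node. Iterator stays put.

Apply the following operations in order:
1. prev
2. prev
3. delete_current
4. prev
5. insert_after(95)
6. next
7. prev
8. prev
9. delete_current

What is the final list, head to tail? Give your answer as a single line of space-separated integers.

Answer: 95 7 6 9 2

Derivation:
After 1 (prev): list=[5, 8, 7, 6, 9, 2] cursor@5
After 2 (prev): list=[5, 8, 7, 6, 9, 2] cursor@5
After 3 (delete_current): list=[8, 7, 6, 9, 2] cursor@8
After 4 (prev): list=[8, 7, 6, 9, 2] cursor@8
After 5 (insert_after(95)): list=[8, 95, 7, 6, 9, 2] cursor@8
After 6 (next): list=[8, 95, 7, 6, 9, 2] cursor@95
After 7 (prev): list=[8, 95, 7, 6, 9, 2] cursor@8
After 8 (prev): list=[8, 95, 7, 6, 9, 2] cursor@8
After 9 (delete_current): list=[95, 7, 6, 9, 2] cursor@95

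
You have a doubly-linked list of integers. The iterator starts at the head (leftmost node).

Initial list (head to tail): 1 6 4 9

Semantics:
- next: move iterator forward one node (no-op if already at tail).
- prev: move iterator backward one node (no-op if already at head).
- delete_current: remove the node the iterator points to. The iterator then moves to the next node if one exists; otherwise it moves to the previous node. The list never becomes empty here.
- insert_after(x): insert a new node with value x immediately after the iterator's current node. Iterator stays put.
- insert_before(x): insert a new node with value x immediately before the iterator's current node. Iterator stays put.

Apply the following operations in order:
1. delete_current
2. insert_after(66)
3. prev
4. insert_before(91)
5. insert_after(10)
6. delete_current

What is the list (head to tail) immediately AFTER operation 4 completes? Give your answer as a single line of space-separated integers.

Answer: 91 6 66 4 9

Derivation:
After 1 (delete_current): list=[6, 4, 9] cursor@6
After 2 (insert_after(66)): list=[6, 66, 4, 9] cursor@6
After 3 (prev): list=[6, 66, 4, 9] cursor@6
After 4 (insert_before(91)): list=[91, 6, 66, 4, 9] cursor@6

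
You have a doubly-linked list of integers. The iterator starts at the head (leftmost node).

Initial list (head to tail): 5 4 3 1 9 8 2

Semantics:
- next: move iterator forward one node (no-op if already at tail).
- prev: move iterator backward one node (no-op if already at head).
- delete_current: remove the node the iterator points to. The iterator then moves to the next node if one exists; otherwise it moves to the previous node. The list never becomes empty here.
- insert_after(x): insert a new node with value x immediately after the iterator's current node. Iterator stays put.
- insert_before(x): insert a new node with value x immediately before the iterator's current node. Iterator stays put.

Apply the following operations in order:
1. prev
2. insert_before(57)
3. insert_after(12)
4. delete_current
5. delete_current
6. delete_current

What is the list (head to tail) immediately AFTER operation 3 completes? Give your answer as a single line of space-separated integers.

Answer: 57 5 12 4 3 1 9 8 2

Derivation:
After 1 (prev): list=[5, 4, 3, 1, 9, 8, 2] cursor@5
After 2 (insert_before(57)): list=[57, 5, 4, 3, 1, 9, 8, 2] cursor@5
After 3 (insert_after(12)): list=[57, 5, 12, 4, 3, 1, 9, 8, 2] cursor@5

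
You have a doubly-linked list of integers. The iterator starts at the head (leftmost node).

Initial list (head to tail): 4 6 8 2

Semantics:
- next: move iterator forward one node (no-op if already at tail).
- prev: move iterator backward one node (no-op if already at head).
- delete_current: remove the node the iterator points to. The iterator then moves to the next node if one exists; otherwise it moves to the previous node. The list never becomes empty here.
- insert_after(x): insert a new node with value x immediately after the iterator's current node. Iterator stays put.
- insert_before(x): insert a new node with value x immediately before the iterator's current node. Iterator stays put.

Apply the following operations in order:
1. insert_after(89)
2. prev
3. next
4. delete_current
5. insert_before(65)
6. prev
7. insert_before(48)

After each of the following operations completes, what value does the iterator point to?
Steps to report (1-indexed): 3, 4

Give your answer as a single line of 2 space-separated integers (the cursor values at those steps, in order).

Answer: 89 6

Derivation:
After 1 (insert_after(89)): list=[4, 89, 6, 8, 2] cursor@4
After 2 (prev): list=[4, 89, 6, 8, 2] cursor@4
After 3 (next): list=[4, 89, 6, 8, 2] cursor@89
After 4 (delete_current): list=[4, 6, 8, 2] cursor@6
After 5 (insert_before(65)): list=[4, 65, 6, 8, 2] cursor@6
After 6 (prev): list=[4, 65, 6, 8, 2] cursor@65
After 7 (insert_before(48)): list=[4, 48, 65, 6, 8, 2] cursor@65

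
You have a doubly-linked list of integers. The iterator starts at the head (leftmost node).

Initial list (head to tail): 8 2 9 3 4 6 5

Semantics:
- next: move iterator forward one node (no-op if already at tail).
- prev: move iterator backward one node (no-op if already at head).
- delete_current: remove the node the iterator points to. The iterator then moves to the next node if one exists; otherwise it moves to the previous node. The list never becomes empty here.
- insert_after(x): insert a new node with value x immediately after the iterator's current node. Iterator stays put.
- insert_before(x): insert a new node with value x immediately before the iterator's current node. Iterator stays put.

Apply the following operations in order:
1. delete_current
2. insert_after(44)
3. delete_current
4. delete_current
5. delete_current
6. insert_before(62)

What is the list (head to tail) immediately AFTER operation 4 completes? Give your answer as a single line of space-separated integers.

Answer: 9 3 4 6 5

Derivation:
After 1 (delete_current): list=[2, 9, 3, 4, 6, 5] cursor@2
After 2 (insert_after(44)): list=[2, 44, 9, 3, 4, 6, 5] cursor@2
After 3 (delete_current): list=[44, 9, 3, 4, 6, 5] cursor@44
After 4 (delete_current): list=[9, 3, 4, 6, 5] cursor@9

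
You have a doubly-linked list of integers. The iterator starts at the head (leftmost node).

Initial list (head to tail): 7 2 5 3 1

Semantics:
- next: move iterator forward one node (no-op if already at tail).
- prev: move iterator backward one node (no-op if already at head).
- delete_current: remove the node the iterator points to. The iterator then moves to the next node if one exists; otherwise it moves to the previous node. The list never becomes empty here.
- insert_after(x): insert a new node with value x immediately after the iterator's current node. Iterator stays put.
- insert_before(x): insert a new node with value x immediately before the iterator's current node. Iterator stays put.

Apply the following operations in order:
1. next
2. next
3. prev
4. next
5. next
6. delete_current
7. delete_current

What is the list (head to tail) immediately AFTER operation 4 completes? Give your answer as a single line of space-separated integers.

After 1 (next): list=[7, 2, 5, 3, 1] cursor@2
After 2 (next): list=[7, 2, 5, 3, 1] cursor@5
After 3 (prev): list=[7, 2, 5, 3, 1] cursor@2
After 4 (next): list=[7, 2, 5, 3, 1] cursor@5

Answer: 7 2 5 3 1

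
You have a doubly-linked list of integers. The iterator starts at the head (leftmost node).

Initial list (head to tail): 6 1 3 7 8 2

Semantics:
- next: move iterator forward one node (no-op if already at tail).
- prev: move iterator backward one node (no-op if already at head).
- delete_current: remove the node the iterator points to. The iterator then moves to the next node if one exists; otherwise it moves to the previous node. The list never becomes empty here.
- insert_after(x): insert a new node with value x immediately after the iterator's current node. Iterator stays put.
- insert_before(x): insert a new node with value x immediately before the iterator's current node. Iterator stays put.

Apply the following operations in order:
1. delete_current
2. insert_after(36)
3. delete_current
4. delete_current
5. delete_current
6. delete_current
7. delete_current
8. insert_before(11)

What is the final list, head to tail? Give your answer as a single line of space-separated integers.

After 1 (delete_current): list=[1, 3, 7, 8, 2] cursor@1
After 2 (insert_after(36)): list=[1, 36, 3, 7, 8, 2] cursor@1
After 3 (delete_current): list=[36, 3, 7, 8, 2] cursor@36
After 4 (delete_current): list=[3, 7, 8, 2] cursor@3
After 5 (delete_current): list=[7, 8, 2] cursor@7
After 6 (delete_current): list=[8, 2] cursor@8
After 7 (delete_current): list=[2] cursor@2
After 8 (insert_before(11)): list=[11, 2] cursor@2

Answer: 11 2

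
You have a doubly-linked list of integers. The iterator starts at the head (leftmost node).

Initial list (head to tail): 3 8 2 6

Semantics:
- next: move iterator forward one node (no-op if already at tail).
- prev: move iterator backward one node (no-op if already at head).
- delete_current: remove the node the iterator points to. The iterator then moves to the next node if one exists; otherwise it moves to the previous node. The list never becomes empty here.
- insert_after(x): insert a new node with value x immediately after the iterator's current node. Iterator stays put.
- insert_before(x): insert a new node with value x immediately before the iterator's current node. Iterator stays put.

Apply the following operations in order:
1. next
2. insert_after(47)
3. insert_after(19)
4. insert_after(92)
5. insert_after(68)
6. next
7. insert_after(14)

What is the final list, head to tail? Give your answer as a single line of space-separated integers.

After 1 (next): list=[3, 8, 2, 6] cursor@8
After 2 (insert_after(47)): list=[3, 8, 47, 2, 6] cursor@8
After 3 (insert_after(19)): list=[3, 8, 19, 47, 2, 6] cursor@8
After 4 (insert_after(92)): list=[3, 8, 92, 19, 47, 2, 6] cursor@8
After 5 (insert_after(68)): list=[3, 8, 68, 92, 19, 47, 2, 6] cursor@8
After 6 (next): list=[3, 8, 68, 92, 19, 47, 2, 6] cursor@68
After 7 (insert_after(14)): list=[3, 8, 68, 14, 92, 19, 47, 2, 6] cursor@68

Answer: 3 8 68 14 92 19 47 2 6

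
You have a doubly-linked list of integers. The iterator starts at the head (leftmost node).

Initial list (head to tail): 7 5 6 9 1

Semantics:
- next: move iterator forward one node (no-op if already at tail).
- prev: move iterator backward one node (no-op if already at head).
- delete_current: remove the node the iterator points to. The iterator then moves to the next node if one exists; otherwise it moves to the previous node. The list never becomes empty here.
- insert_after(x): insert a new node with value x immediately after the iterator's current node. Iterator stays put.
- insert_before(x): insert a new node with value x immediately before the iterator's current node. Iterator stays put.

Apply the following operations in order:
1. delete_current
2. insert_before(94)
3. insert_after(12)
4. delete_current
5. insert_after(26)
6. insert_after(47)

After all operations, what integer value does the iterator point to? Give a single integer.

After 1 (delete_current): list=[5, 6, 9, 1] cursor@5
After 2 (insert_before(94)): list=[94, 5, 6, 9, 1] cursor@5
After 3 (insert_after(12)): list=[94, 5, 12, 6, 9, 1] cursor@5
After 4 (delete_current): list=[94, 12, 6, 9, 1] cursor@12
After 5 (insert_after(26)): list=[94, 12, 26, 6, 9, 1] cursor@12
After 6 (insert_after(47)): list=[94, 12, 47, 26, 6, 9, 1] cursor@12

Answer: 12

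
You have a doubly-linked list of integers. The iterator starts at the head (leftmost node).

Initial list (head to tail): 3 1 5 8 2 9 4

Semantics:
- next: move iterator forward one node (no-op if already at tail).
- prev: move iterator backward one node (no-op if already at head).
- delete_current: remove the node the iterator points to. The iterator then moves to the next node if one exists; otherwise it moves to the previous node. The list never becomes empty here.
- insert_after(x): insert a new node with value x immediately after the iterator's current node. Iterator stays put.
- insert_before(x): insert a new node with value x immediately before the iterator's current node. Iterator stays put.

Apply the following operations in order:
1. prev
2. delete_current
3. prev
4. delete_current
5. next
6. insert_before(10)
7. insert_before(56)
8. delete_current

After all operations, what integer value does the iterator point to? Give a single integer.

After 1 (prev): list=[3, 1, 5, 8, 2, 9, 4] cursor@3
After 2 (delete_current): list=[1, 5, 8, 2, 9, 4] cursor@1
After 3 (prev): list=[1, 5, 8, 2, 9, 4] cursor@1
After 4 (delete_current): list=[5, 8, 2, 9, 4] cursor@5
After 5 (next): list=[5, 8, 2, 9, 4] cursor@8
After 6 (insert_before(10)): list=[5, 10, 8, 2, 9, 4] cursor@8
After 7 (insert_before(56)): list=[5, 10, 56, 8, 2, 9, 4] cursor@8
After 8 (delete_current): list=[5, 10, 56, 2, 9, 4] cursor@2

Answer: 2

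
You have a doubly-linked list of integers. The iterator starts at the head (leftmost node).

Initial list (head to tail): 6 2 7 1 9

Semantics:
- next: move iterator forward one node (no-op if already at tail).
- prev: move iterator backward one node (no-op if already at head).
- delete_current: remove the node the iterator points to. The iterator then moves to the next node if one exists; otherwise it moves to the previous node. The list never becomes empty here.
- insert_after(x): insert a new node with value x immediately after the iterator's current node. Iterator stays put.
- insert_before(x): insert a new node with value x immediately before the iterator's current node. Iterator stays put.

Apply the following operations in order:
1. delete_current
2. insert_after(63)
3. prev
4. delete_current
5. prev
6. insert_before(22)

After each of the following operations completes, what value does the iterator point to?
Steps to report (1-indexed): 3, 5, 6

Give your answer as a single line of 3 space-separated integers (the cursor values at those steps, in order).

Answer: 2 63 63

Derivation:
After 1 (delete_current): list=[2, 7, 1, 9] cursor@2
After 2 (insert_after(63)): list=[2, 63, 7, 1, 9] cursor@2
After 3 (prev): list=[2, 63, 7, 1, 9] cursor@2
After 4 (delete_current): list=[63, 7, 1, 9] cursor@63
After 5 (prev): list=[63, 7, 1, 9] cursor@63
After 6 (insert_before(22)): list=[22, 63, 7, 1, 9] cursor@63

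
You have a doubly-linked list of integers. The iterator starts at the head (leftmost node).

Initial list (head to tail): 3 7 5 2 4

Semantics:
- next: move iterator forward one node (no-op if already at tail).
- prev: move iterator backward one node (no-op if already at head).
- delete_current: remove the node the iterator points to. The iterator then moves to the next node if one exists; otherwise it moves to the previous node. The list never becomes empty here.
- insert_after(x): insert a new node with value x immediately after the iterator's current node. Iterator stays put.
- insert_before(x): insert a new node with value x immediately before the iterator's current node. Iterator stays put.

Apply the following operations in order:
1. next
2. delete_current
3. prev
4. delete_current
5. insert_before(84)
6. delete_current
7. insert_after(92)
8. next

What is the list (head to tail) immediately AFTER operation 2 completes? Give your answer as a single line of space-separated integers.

Answer: 3 5 2 4

Derivation:
After 1 (next): list=[3, 7, 5, 2, 4] cursor@7
After 2 (delete_current): list=[3, 5, 2, 4] cursor@5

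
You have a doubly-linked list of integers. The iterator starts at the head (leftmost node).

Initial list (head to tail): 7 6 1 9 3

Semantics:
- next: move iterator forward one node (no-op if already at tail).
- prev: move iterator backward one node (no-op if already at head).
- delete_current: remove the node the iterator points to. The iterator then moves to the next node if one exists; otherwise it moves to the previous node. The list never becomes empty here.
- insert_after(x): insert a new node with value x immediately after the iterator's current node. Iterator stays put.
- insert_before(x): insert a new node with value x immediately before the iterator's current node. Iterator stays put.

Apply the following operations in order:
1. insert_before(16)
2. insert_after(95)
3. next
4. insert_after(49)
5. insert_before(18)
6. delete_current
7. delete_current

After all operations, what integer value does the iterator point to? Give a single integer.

Answer: 6

Derivation:
After 1 (insert_before(16)): list=[16, 7, 6, 1, 9, 3] cursor@7
After 2 (insert_after(95)): list=[16, 7, 95, 6, 1, 9, 3] cursor@7
After 3 (next): list=[16, 7, 95, 6, 1, 9, 3] cursor@95
After 4 (insert_after(49)): list=[16, 7, 95, 49, 6, 1, 9, 3] cursor@95
After 5 (insert_before(18)): list=[16, 7, 18, 95, 49, 6, 1, 9, 3] cursor@95
After 6 (delete_current): list=[16, 7, 18, 49, 6, 1, 9, 3] cursor@49
After 7 (delete_current): list=[16, 7, 18, 6, 1, 9, 3] cursor@6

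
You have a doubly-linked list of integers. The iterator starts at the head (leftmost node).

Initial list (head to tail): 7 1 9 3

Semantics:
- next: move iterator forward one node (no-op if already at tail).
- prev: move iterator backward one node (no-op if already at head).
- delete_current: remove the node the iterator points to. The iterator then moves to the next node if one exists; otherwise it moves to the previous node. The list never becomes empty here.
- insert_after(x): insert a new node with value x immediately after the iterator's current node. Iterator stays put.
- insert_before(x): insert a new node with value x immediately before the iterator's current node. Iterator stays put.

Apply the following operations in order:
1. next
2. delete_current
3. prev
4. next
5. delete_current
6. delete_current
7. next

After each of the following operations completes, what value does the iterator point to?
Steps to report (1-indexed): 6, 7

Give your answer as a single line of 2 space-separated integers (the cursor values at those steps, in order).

Answer: 7 7

Derivation:
After 1 (next): list=[7, 1, 9, 3] cursor@1
After 2 (delete_current): list=[7, 9, 3] cursor@9
After 3 (prev): list=[7, 9, 3] cursor@7
After 4 (next): list=[7, 9, 3] cursor@9
After 5 (delete_current): list=[7, 3] cursor@3
After 6 (delete_current): list=[7] cursor@7
After 7 (next): list=[7] cursor@7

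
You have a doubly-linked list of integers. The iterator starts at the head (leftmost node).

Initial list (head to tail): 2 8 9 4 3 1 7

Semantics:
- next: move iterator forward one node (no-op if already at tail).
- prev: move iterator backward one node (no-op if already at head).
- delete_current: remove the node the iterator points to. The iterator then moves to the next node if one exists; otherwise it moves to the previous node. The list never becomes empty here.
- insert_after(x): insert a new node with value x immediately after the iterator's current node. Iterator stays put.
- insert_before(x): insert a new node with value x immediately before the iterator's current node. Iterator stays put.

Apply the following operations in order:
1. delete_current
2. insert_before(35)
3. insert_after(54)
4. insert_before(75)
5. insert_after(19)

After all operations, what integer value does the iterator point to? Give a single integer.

Answer: 8

Derivation:
After 1 (delete_current): list=[8, 9, 4, 3, 1, 7] cursor@8
After 2 (insert_before(35)): list=[35, 8, 9, 4, 3, 1, 7] cursor@8
After 3 (insert_after(54)): list=[35, 8, 54, 9, 4, 3, 1, 7] cursor@8
After 4 (insert_before(75)): list=[35, 75, 8, 54, 9, 4, 3, 1, 7] cursor@8
After 5 (insert_after(19)): list=[35, 75, 8, 19, 54, 9, 4, 3, 1, 7] cursor@8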